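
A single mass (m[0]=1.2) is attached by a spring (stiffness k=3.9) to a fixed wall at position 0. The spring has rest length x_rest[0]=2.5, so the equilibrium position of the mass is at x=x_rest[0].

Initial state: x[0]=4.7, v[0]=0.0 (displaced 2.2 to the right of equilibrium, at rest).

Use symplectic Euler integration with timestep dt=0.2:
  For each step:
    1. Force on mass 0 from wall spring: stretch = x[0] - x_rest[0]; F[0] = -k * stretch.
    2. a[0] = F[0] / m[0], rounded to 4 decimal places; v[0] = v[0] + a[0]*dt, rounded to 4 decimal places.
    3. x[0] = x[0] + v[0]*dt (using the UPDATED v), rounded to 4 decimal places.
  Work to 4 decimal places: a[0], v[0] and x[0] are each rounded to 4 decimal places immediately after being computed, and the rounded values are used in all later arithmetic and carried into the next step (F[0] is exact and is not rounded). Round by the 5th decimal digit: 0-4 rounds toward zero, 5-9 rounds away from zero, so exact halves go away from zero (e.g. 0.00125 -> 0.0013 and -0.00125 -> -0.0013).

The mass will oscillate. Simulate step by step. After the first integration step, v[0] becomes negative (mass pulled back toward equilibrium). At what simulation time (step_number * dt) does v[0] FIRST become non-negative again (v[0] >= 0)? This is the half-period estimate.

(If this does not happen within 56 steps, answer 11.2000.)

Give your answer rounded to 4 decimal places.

Answer: 1.8000

Derivation:
Step 0: x=[4.7000] v=[0.0000]
Step 1: x=[4.4140] v=[-1.4300]
Step 2: x=[3.8792] v=[-2.6741]
Step 3: x=[3.1651] v=[-3.5706]
Step 4: x=[2.3645] v=[-4.0029]
Step 5: x=[1.5815] v=[-3.9148]
Step 6: x=[0.9179] v=[-3.3178]
Step 7: x=[0.4600] v=[-2.2894]
Step 8: x=[0.2673] v=[-0.9634]
Step 9: x=[0.3649] v=[0.4879]
First v>=0 after going negative at step 9, time=1.8000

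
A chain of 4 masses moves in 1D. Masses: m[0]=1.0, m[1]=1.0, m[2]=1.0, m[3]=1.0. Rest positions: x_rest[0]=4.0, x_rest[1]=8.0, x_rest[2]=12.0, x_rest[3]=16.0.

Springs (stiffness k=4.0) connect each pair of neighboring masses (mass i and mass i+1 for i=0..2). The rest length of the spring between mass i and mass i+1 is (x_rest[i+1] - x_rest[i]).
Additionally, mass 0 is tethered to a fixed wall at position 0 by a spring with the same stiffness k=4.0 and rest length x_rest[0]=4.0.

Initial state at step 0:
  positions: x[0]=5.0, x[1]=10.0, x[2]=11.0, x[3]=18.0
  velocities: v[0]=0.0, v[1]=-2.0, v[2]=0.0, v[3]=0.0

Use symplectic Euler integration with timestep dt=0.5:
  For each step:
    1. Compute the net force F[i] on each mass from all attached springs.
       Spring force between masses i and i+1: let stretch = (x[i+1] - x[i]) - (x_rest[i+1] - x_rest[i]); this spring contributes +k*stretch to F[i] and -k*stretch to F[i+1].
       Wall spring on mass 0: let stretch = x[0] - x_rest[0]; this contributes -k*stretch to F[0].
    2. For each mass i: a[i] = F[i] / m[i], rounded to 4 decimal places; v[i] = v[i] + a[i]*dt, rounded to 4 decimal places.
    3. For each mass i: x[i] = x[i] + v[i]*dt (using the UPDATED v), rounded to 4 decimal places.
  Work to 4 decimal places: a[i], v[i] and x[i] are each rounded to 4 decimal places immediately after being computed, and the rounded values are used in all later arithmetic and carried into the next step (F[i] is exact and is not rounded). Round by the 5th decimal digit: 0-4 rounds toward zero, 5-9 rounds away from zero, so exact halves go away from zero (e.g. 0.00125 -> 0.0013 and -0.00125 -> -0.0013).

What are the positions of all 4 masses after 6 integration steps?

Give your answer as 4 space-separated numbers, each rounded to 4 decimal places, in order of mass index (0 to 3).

Step 0: x=[5.0000 10.0000 11.0000 18.0000] v=[0.0000 -2.0000 0.0000 0.0000]
Step 1: x=[5.0000 5.0000 17.0000 15.0000] v=[0.0000 -10.0000 12.0000 -6.0000]
Step 2: x=[0.0000 12.0000 9.0000 18.0000] v=[-10.0000 14.0000 -16.0000 6.0000]
Step 3: x=[7.0000 4.0000 13.0000 16.0000] v=[14.0000 -16.0000 8.0000 -4.0000]
Step 4: x=[4.0000 8.0000 11.0000 15.0000] v=[-6.0000 8.0000 -4.0000 -2.0000]
Step 5: x=[1.0000 11.0000 10.0000 14.0000] v=[-6.0000 6.0000 -2.0000 -2.0000]
Step 6: x=[7.0000 3.0000 14.0000 13.0000] v=[12.0000 -16.0000 8.0000 -2.0000]

Answer: 7.0000 3.0000 14.0000 13.0000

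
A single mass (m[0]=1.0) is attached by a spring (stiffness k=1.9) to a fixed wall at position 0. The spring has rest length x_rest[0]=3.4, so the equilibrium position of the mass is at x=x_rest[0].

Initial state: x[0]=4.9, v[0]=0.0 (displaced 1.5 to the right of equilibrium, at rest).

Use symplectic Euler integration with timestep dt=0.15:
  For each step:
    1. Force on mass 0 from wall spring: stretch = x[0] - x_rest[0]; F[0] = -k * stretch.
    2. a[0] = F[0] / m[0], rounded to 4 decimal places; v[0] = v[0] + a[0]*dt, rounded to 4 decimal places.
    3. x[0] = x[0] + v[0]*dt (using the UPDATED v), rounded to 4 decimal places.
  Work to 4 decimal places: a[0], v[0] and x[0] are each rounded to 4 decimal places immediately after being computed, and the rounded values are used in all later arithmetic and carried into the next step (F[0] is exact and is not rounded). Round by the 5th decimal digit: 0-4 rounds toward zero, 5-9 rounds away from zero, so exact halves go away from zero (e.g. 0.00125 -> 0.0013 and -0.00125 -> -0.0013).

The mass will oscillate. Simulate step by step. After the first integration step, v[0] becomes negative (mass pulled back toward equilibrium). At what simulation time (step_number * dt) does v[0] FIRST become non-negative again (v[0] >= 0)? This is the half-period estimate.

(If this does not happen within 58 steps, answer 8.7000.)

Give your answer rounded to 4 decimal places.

Answer: 2.4000

Derivation:
Step 0: x=[4.9000] v=[0.0000]
Step 1: x=[4.8359] v=[-0.4275]
Step 2: x=[4.7104] v=[-0.8367]
Step 3: x=[4.5289] v=[-1.2102]
Step 4: x=[4.2991] v=[-1.5319]
Step 5: x=[4.0309] v=[-1.7881]
Step 6: x=[3.7357] v=[-1.9679]
Step 7: x=[3.4262] v=[-2.0636]
Step 8: x=[3.1155] v=[-2.0711]
Step 9: x=[2.8170] v=[-1.9900]
Step 10: x=[2.5434] v=[-1.8238]
Step 11: x=[2.3064] v=[-1.5797]
Step 12: x=[2.1162] v=[-1.2680]
Step 13: x=[1.9809] v=[-0.9021]
Step 14: x=[1.9062] v=[-0.4977]
Step 15: x=[1.8954] v=[-0.0720]
Step 16: x=[1.9489] v=[0.3568]
First v>=0 after going negative at step 16, time=2.4000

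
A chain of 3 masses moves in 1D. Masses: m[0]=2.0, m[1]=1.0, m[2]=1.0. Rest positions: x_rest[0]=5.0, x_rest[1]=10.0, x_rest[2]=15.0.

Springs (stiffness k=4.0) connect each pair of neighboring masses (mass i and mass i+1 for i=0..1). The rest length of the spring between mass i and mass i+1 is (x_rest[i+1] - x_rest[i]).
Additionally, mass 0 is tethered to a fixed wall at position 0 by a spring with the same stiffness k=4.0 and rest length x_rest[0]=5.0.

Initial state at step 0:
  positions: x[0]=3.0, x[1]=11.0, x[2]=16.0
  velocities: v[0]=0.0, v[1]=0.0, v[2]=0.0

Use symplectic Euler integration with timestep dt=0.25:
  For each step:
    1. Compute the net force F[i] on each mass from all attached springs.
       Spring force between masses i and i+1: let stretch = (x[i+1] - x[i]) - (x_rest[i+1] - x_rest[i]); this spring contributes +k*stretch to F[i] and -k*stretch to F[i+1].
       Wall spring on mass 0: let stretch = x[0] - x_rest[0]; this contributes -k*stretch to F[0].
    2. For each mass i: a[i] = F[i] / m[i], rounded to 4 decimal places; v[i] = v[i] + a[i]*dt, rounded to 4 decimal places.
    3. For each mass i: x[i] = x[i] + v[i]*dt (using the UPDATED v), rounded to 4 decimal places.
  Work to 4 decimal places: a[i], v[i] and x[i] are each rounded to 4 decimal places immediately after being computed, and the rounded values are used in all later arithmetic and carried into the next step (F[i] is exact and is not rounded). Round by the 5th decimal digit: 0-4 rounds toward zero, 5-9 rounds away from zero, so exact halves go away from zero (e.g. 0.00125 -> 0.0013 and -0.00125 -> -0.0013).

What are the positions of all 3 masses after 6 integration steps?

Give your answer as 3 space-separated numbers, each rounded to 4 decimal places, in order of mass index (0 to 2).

Answer: 6.4385 10.9241 12.7658

Derivation:
Step 0: x=[3.0000 11.0000 16.0000] v=[0.0000 0.0000 0.0000]
Step 1: x=[3.6250 10.2500 16.0000] v=[2.5000 -3.0000 0.0000]
Step 2: x=[4.6250 9.2813 15.8125] v=[4.0000 -3.8750 -0.7500]
Step 3: x=[5.6289 8.7813 15.2422] v=[4.0157 -2.0001 -2.2812]
Step 4: x=[6.3233 9.1084 14.3067] v=[2.7775 1.3084 -3.7421]
Step 5: x=[6.5754 10.0388 13.3216] v=[1.0084 3.7216 -3.9404]
Step 6: x=[6.4385 10.9241 12.7658] v=[-0.5476 3.5410 -2.2232]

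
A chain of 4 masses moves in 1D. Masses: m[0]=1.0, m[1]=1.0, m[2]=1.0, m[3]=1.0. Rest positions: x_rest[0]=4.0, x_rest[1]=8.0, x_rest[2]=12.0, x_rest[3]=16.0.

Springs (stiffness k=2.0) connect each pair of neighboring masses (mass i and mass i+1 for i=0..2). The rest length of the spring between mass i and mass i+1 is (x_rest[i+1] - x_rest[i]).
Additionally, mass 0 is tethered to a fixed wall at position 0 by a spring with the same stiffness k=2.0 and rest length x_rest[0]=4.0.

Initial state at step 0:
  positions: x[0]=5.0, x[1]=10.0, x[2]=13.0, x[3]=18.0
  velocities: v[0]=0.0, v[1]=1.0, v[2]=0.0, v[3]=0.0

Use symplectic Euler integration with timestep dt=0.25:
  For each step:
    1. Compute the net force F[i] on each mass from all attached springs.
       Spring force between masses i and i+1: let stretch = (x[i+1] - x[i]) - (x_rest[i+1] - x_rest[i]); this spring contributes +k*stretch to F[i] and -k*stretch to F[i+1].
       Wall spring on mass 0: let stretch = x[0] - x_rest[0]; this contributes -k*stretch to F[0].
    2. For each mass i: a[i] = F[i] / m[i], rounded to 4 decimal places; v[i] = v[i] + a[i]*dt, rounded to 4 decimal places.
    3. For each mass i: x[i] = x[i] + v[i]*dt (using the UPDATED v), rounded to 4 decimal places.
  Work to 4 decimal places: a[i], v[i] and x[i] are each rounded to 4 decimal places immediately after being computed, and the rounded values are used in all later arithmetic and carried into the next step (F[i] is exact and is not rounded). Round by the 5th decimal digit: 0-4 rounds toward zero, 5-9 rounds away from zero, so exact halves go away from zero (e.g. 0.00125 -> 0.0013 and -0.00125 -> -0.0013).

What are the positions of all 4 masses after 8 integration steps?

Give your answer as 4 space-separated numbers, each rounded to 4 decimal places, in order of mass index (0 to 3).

Step 0: x=[5.0000 10.0000 13.0000 18.0000] v=[0.0000 1.0000 0.0000 0.0000]
Step 1: x=[5.0000 10.0000 13.2500 17.8750] v=[0.0000 0.0000 1.0000 -0.5000]
Step 2: x=[5.0000 9.7813 13.6719 17.6719] v=[0.0000 -0.8750 1.6875 -0.8125]
Step 3: x=[4.9727 9.4512 14.1075 17.4688] v=[-0.1094 -1.3204 1.7422 -0.8125]
Step 4: x=[4.8836 9.1433 14.3812 17.3455] v=[-0.3565 -1.2315 1.0947 -0.4932]
Step 5: x=[4.7165 8.9577 14.3707 17.3517] v=[-0.6685 -0.7424 -0.0421 0.0247]
Step 6: x=[4.4900 8.9186 14.0562 17.4853] v=[-0.9062 -0.1565 -1.2581 0.5342]
Step 7: x=[4.2558 8.9681 13.5281 17.6902] v=[-0.9369 0.1980 -2.1124 0.8197]
Step 8: x=[4.0786 8.9986 12.9503 17.8749] v=[-0.7087 0.1219 -2.3114 0.7387]

Answer: 4.0786 8.9986 12.9503 17.8749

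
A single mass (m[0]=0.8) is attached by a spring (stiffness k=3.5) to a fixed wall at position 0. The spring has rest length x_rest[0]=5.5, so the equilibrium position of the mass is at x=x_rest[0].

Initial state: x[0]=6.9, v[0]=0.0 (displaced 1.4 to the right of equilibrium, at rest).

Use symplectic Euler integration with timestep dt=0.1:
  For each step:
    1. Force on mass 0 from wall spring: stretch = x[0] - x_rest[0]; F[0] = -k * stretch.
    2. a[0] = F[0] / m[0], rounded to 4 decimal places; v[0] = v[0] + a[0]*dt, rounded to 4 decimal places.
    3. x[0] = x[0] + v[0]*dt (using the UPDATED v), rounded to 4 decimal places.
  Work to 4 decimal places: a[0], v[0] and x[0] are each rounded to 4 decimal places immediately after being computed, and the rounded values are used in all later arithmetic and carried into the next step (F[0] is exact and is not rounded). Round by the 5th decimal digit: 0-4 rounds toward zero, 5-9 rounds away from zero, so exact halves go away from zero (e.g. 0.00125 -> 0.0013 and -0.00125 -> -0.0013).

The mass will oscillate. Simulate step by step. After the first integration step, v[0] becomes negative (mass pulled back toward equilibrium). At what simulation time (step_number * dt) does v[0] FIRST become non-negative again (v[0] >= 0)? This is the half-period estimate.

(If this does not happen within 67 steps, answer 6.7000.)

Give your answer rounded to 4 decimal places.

Step 0: x=[6.9000] v=[0.0000]
Step 1: x=[6.8388] v=[-0.6125]
Step 2: x=[6.7190] v=[-1.1982]
Step 3: x=[6.5459] v=[-1.7315]
Step 4: x=[6.3270] v=[-2.1891]
Step 5: x=[6.0719] v=[-2.5509]
Step 6: x=[5.7918] v=[-2.8011]
Step 7: x=[5.4989] v=[-2.9288]
Step 8: x=[5.2061] v=[-2.9283]
Step 9: x=[4.9261] v=[-2.7997]
Step 10: x=[4.6712] v=[-2.5486]
Step 11: x=[4.4526] v=[-2.1860]
Step 12: x=[4.2798] v=[-1.7278]
Step 13: x=[4.1604] v=[-1.1940]
Step 14: x=[4.0996] v=[-0.6079]
Step 15: x=[4.1001] v=[0.0048]
First v>=0 after going negative at step 15, time=1.5000

Answer: 1.5000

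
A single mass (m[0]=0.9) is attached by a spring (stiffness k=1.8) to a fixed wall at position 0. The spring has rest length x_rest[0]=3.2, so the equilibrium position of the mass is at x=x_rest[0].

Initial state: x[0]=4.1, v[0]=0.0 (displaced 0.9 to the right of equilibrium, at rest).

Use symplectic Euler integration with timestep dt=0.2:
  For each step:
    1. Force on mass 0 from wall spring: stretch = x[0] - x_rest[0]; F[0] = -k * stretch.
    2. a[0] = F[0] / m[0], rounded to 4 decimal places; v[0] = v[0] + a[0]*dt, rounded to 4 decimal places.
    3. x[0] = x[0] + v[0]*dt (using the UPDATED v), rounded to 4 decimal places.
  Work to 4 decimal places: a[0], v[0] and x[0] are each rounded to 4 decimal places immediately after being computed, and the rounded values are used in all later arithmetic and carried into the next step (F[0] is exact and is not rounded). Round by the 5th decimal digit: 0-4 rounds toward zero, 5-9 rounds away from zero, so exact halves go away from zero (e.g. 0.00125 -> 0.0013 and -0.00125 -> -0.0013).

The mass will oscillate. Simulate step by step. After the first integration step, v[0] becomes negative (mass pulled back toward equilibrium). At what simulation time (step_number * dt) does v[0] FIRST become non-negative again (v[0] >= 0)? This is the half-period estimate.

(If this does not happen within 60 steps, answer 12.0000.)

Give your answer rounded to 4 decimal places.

Step 0: x=[4.1000] v=[0.0000]
Step 1: x=[4.0280] v=[-0.3600]
Step 2: x=[3.8898] v=[-0.6912]
Step 3: x=[3.6964] v=[-0.9671]
Step 4: x=[3.4633] v=[-1.1657]
Step 5: x=[3.2091] v=[-1.2710]
Step 6: x=[2.9542] v=[-1.2746]
Step 7: x=[2.7189] v=[-1.1763]
Step 8: x=[2.5221] v=[-0.9839]
Step 9: x=[2.3796] v=[-0.7127]
Step 10: x=[2.3027] v=[-0.3845]
Step 11: x=[2.2976] v=[-0.0256]
Step 12: x=[2.3647] v=[0.3354]
First v>=0 after going negative at step 12, time=2.4000

Answer: 2.4000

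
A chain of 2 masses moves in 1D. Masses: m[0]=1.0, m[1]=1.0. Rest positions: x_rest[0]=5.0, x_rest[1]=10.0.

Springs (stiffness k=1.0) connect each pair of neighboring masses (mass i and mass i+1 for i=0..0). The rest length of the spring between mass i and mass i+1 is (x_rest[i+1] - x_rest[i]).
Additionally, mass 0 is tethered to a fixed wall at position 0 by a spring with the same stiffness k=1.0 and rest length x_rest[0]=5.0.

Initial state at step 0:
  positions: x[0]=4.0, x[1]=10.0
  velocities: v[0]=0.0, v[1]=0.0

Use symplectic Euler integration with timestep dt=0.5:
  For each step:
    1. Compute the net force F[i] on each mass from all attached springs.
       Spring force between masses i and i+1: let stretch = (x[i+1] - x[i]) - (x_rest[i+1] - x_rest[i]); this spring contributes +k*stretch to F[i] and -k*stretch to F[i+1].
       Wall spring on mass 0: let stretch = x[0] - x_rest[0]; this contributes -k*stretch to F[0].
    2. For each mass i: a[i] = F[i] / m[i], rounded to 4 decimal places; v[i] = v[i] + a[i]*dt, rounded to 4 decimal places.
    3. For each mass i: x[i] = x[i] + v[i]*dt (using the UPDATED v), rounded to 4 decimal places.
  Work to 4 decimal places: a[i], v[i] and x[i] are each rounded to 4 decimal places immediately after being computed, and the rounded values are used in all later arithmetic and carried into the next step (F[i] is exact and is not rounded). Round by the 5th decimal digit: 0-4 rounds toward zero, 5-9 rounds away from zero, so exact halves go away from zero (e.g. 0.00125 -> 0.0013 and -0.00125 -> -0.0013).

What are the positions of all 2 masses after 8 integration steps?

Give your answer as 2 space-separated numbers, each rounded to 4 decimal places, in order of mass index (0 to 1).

Step 0: x=[4.0000 10.0000] v=[0.0000 0.0000]
Step 1: x=[4.5000 9.7500] v=[1.0000 -0.5000]
Step 2: x=[5.1875 9.4375] v=[1.3750 -0.6250]
Step 3: x=[5.6407 9.3125] v=[0.9063 -0.2500]
Step 4: x=[5.6016 9.5196] v=[-0.0782 0.4141]
Step 5: x=[5.1416 9.9972] v=[-0.9200 0.9551]
Step 6: x=[4.6101 10.5109] v=[-1.0630 1.0273]
Step 7: x=[4.4013 10.7994] v=[-0.4177 0.5769]
Step 8: x=[4.6917 10.7383] v=[0.5807 -0.1222]

Answer: 4.6917 10.7383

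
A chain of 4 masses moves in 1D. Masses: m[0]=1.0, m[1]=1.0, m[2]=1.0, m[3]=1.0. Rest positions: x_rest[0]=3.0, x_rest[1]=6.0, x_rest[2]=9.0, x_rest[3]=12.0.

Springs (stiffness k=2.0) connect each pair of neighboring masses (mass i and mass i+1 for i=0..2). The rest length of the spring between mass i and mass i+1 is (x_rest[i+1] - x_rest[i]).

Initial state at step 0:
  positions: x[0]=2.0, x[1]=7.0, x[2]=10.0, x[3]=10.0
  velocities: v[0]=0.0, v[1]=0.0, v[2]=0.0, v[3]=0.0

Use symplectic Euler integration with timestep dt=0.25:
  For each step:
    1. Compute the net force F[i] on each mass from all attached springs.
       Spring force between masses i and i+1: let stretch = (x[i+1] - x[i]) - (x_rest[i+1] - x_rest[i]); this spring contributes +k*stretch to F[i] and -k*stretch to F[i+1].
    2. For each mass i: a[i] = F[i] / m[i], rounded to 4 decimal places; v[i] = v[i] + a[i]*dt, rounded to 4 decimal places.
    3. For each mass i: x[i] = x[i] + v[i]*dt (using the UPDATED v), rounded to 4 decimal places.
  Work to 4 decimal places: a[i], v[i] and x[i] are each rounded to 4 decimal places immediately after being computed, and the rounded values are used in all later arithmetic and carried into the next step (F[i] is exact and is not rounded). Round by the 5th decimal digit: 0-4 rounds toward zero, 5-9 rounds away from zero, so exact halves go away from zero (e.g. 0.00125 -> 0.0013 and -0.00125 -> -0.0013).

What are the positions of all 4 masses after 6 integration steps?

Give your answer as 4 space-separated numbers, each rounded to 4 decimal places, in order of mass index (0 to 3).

Answer: 3.9158 4.5084 7.4360 13.1399

Derivation:
Step 0: x=[2.0000 7.0000 10.0000 10.0000] v=[0.0000 0.0000 0.0000 0.0000]
Step 1: x=[2.2500 6.7500 9.6250 10.3750] v=[1.0000 -1.0000 -1.5000 1.5000]
Step 2: x=[2.6875 6.2969 8.9844 11.0313] v=[1.7500 -1.8125 -2.5625 2.6250]
Step 3: x=[3.2012 5.7285 8.2637 11.8067] v=[2.0547 -2.2735 -2.8828 3.1016]
Step 4: x=[3.6558 5.1611 7.6690 12.5142] v=[1.8184 -2.2696 -2.3789 2.8301]
Step 5: x=[3.9236 4.7190 7.3664 12.9911] v=[1.0711 -1.7683 -1.2103 1.9075]
Step 6: x=[3.9158 4.5084 7.4360 13.1399] v=[-0.0312 -0.8423 0.2784 0.5952]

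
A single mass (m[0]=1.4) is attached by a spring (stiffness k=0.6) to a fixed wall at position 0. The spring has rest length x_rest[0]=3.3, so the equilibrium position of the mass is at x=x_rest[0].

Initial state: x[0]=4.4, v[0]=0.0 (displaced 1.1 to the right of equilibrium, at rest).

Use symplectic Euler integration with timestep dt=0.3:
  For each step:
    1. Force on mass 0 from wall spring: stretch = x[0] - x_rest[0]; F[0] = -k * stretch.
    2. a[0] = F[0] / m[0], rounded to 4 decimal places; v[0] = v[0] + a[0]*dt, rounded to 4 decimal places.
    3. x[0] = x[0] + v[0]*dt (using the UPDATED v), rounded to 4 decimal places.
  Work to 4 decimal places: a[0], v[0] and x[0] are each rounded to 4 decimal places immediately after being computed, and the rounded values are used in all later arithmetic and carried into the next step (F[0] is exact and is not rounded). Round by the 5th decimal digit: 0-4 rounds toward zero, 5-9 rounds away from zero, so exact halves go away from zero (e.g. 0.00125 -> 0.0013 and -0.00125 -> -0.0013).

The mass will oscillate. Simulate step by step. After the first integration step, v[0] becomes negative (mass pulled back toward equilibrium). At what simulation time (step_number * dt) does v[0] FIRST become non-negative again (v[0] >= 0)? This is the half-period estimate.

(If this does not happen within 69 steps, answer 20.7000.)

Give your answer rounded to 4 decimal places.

Step 0: x=[4.4000] v=[0.0000]
Step 1: x=[4.3576] v=[-0.1414]
Step 2: x=[4.2744] v=[-0.2774]
Step 3: x=[4.1536] v=[-0.4027]
Step 4: x=[3.9999] v=[-0.5124]
Step 5: x=[3.8192] v=[-0.6024]
Step 6: x=[3.6184] v=[-0.6692]
Step 7: x=[3.4053] v=[-0.7102]
Step 8: x=[3.1882] v=[-0.7237]
Step 9: x=[2.9754] v=[-0.7093]
Step 10: x=[2.7751] v=[-0.6676]
Step 11: x=[2.5951] v=[-0.6001]
Step 12: x=[2.4423] v=[-0.5095]
Step 13: x=[2.3225] v=[-0.3992]
Step 14: x=[2.2405] v=[-0.2735]
Step 15: x=[2.1993] v=[-0.1373]
Step 16: x=[2.2006] v=[0.0042]
First v>=0 after going negative at step 16, time=4.8000

Answer: 4.8000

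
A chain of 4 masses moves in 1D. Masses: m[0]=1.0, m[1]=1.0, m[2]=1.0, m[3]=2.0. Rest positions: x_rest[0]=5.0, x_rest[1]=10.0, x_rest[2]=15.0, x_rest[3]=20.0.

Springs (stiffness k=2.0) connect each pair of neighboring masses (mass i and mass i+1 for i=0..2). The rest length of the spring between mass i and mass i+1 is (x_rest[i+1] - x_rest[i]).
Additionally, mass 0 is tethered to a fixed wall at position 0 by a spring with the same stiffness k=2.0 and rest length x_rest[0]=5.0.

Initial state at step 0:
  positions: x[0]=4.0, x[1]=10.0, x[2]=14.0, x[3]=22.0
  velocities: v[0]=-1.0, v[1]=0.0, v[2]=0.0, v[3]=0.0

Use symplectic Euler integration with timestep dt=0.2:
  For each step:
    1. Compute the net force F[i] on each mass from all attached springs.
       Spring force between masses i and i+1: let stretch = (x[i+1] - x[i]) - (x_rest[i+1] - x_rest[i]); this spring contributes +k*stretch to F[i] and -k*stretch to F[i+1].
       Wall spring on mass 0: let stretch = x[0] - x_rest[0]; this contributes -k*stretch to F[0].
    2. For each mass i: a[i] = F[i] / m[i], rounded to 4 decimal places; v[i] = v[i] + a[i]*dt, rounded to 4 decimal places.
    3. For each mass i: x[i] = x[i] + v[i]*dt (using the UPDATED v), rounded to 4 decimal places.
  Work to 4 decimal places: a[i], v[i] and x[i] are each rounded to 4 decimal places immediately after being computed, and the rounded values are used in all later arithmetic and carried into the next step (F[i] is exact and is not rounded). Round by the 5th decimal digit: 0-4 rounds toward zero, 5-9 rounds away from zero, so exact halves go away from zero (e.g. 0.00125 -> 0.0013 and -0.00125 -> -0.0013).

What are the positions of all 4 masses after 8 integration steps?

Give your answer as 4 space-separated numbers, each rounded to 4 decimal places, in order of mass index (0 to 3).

Answer: 5.3796 10.6554 16.3358 20.0543

Derivation:
Step 0: x=[4.0000 10.0000 14.0000 22.0000] v=[-1.0000 0.0000 0.0000 0.0000]
Step 1: x=[3.9600 9.8400 14.3200 21.8800] v=[-0.2000 -0.8000 1.6000 -0.6000]
Step 2: x=[4.0736 9.5680 14.8864 21.6576] v=[0.5680 -1.3600 2.8320 -1.1120]
Step 3: x=[4.3009 9.2819 15.5690 21.3644] v=[1.1363 -1.4304 3.4131 -1.4662]
Step 4: x=[4.5826 9.1003 16.2123 21.0393] v=[1.4083 -0.9080 3.2164 -1.6253]
Step 5: x=[4.8591 9.1262 16.6728 20.7212] v=[1.3823 0.1297 2.3024 -1.5907]
Step 6: x=[5.0882 9.4145 16.8534 20.4411] v=[1.1455 1.4415 0.9031 -1.4004]
Step 7: x=[5.2563 9.9518 16.7259 20.2175] v=[0.8407 2.6865 -0.6374 -1.1179]
Step 8: x=[5.3796 10.6554 16.3358 20.0543] v=[0.6164 3.5179 -1.9504 -0.8162]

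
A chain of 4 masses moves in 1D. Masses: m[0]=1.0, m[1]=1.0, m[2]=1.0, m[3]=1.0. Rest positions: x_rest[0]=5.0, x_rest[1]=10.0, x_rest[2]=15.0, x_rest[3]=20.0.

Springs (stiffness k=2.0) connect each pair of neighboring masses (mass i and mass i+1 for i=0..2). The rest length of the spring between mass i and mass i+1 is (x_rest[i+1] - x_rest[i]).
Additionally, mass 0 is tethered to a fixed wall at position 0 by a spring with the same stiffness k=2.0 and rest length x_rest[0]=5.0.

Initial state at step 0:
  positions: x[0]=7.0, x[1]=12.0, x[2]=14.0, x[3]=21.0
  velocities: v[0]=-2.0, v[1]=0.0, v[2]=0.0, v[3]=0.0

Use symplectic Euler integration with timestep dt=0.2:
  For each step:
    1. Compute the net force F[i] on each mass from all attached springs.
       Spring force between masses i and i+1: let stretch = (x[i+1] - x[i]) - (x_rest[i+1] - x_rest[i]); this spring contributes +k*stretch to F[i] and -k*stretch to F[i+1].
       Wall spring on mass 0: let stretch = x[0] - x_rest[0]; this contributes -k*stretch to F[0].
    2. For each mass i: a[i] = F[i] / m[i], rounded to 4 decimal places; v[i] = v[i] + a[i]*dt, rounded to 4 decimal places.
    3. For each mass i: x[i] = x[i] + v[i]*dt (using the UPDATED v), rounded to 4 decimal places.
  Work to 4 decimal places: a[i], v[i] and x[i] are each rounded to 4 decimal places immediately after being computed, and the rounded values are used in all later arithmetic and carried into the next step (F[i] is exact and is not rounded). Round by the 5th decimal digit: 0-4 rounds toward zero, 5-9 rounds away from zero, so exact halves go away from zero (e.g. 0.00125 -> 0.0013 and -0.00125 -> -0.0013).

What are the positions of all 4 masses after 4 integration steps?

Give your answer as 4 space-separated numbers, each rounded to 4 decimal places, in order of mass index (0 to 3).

Answer: 4.4853 10.0927 16.7048 19.9957

Derivation:
Step 0: x=[7.0000 12.0000 14.0000 21.0000] v=[-2.0000 0.0000 0.0000 0.0000]
Step 1: x=[6.4400 11.7600 14.4000 20.8400] v=[-2.8000 -1.2000 2.0000 -0.8000]
Step 2: x=[5.7904 11.3056 15.1040 20.5648] v=[-3.2480 -2.2720 3.5200 -1.3760]
Step 3: x=[5.1188 10.7139 15.9410 20.2527] v=[-3.3581 -2.9587 4.1850 -1.5603]
Step 4: x=[4.4853 10.0927 16.7048 19.9957] v=[-3.1676 -3.1059 3.8188 -1.2850]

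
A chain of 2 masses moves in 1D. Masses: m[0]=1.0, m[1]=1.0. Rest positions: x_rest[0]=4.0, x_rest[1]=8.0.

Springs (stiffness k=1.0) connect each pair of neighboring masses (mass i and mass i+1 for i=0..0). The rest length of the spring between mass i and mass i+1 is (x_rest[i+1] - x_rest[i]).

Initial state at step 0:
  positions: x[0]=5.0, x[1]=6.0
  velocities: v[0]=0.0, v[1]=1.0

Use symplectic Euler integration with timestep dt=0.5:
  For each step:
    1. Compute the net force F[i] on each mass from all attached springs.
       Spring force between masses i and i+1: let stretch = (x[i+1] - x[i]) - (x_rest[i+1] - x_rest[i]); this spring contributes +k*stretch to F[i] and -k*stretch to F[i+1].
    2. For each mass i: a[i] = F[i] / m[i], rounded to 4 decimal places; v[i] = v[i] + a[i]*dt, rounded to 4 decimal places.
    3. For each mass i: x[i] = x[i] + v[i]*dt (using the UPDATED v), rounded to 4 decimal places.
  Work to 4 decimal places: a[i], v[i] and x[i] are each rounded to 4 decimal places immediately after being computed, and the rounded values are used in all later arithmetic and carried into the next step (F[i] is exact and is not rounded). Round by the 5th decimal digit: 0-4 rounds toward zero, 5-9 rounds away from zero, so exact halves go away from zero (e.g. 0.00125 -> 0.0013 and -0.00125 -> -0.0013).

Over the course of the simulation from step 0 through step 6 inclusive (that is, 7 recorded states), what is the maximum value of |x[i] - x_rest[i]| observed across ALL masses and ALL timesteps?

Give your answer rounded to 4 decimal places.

Step 0: x=[5.0000 6.0000] v=[0.0000 1.0000]
Step 1: x=[4.2500 7.2500] v=[-1.5000 2.5000]
Step 2: x=[3.2500 8.7500] v=[-2.0000 3.0000]
Step 3: x=[2.6250 9.8750] v=[-1.2500 2.2500]
Step 4: x=[2.8125 10.1875] v=[0.3750 0.6250]
Step 5: x=[3.8438 9.6563] v=[2.0625 -1.0625]
Step 6: x=[5.3282 8.6719] v=[2.9688 -1.9688]
Max displacement = 2.1875

Answer: 2.1875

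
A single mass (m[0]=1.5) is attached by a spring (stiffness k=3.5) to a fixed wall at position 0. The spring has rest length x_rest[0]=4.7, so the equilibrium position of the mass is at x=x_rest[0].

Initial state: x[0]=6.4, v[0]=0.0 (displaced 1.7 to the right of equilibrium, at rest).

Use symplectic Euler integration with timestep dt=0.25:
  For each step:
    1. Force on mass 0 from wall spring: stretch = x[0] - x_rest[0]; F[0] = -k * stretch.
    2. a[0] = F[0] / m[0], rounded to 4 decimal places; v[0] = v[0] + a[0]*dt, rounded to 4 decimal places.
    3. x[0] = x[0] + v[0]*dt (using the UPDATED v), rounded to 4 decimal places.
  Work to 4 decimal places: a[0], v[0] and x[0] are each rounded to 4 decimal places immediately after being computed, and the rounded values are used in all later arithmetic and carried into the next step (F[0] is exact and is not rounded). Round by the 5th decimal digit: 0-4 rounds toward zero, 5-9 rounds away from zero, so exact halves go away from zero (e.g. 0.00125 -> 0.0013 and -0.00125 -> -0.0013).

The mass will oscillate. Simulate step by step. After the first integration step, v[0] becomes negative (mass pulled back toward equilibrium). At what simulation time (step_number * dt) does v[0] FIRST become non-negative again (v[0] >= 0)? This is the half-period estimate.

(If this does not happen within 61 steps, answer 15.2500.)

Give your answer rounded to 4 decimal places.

Answer: 2.2500

Derivation:
Step 0: x=[6.4000] v=[0.0000]
Step 1: x=[6.1521] v=[-0.9917]
Step 2: x=[5.6924] v=[-1.8388]
Step 3: x=[5.0880] v=[-2.4177]
Step 4: x=[4.4270] v=[-2.6440]
Step 5: x=[3.8058] v=[-2.4848]
Step 6: x=[3.3150] v=[-1.9632]
Step 7: x=[3.0262] v=[-1.1553]
Step 8: x=[2.9815] v=[-0.1789]
Step 9: x=[3.1874] v=[0.8236]
First v>=0 after going negative at step 9, time=2.2500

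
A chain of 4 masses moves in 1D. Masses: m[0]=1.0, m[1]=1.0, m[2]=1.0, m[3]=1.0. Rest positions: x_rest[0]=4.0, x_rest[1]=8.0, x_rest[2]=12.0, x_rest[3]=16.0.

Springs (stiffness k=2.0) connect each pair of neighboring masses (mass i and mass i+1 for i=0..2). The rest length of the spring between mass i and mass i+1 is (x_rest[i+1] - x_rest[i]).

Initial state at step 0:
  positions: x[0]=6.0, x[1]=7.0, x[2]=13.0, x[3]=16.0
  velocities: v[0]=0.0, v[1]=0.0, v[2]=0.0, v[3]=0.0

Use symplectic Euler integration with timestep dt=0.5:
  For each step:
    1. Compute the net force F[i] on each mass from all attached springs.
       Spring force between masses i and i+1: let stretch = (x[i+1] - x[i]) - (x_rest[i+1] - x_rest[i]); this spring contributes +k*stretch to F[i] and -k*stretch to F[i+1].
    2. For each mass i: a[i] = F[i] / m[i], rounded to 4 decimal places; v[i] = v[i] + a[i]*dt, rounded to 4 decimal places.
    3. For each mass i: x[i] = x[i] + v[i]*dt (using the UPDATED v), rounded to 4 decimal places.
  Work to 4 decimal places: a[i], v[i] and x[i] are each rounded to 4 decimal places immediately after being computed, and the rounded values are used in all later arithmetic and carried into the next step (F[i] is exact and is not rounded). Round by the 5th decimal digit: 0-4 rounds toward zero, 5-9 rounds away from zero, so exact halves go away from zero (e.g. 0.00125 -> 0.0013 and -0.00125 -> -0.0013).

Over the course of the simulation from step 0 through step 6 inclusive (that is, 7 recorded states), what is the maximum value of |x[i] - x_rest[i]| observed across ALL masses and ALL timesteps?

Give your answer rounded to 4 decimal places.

Answer: 2.5000

Derivation:
Step 0: x=[6.0000 7.0000 13.0000 16.0000] v=[0.0000 0.0000 0.0000 0.0000]
Step 1: x=[4.5000 9.5000 11.5000 16.5000] v=[-3.0000 5.0000 -3.0000 1.0000]
Step 2: x=[3.5000 10.5000 11.5000 16.5000] v=[-2.0000 2.0000 0.0000 0.0000]
Step 3: x=[4.0000 8.5000 13.5000 16.0000] v=[1.0000 -4.0000 4.0000 -1.0000]
Step 4: x=[4.7500 6.7500 14.2500 16.2500] v=[1.5000 -3.5000 1.5000 0.5000]
Step 5: x=[4.5000 7.7500 12.2500 17.5000] v=[-0.5000 2.0000 -4.0000 2.5000]
Step 6: x=[3.8750 9.3750 10.6250 18.1250] v=[-1.2500 3.2500 -3.2500 1.2500]
Max displacement = 2.5000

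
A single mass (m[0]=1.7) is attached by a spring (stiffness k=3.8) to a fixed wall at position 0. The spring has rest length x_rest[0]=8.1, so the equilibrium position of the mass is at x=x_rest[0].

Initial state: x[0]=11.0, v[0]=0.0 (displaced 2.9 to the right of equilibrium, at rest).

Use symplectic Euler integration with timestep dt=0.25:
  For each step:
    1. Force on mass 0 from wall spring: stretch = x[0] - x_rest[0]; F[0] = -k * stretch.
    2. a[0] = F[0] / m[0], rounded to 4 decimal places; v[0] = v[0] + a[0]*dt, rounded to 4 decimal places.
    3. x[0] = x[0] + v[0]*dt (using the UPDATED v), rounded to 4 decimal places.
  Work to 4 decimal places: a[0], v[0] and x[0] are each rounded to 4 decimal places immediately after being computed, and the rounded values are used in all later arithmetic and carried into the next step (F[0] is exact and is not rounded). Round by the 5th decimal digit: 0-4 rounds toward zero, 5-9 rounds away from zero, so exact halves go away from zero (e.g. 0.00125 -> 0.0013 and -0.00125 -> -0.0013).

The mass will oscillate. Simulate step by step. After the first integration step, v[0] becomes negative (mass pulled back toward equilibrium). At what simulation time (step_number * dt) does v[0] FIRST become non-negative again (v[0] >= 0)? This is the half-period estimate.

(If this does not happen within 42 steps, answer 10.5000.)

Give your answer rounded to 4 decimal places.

Step 0: x=[11.0000] v=[0.0000]
Step 1: x=[10.5949] v=[-1.6206]
Step 2: x=[9.8412] v=[-3.0148]
Step 3: x=[8.8443] v=[-3.9878]
Step 4: x=[7.7434] v=[-4.4037]
Step 5: x=[6.6923] v=[-4.2044]
Step 6: x=[5.8379] v=[-3.4178]
Step 7: x=[5.2995] v=[-2.1537]
Step 8: x=[5.1523] v=[-0.5887]
Step 9: x=[5.4170] v=[1.0586]
First v>=0 after going negative at step 9, time=2.2500

Answer: 2.2500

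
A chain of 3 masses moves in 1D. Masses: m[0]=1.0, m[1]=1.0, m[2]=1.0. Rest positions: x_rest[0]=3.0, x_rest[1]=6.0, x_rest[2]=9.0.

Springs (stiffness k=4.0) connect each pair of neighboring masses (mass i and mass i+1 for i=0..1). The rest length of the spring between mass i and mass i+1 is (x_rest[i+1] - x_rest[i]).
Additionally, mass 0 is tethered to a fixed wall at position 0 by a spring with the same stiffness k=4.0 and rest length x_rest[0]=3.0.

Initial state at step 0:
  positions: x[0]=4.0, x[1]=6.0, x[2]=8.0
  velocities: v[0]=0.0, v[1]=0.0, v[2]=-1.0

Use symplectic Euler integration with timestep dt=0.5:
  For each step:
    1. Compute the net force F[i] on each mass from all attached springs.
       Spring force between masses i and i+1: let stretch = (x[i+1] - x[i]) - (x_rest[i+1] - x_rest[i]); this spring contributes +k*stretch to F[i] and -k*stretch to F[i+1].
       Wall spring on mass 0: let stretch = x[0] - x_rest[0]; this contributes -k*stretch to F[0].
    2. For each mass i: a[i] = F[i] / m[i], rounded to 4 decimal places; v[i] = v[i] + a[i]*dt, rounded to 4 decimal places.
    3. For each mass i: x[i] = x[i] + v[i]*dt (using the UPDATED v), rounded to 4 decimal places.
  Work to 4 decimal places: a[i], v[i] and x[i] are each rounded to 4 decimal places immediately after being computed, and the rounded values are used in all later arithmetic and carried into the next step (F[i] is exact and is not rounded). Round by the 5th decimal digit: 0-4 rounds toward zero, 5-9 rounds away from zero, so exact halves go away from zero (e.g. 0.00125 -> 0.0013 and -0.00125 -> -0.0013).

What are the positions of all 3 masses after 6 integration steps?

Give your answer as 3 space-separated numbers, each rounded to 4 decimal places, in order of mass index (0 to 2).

Answer: 2.0000 6.0000 9.5000

Derivation:
Step 0: x=[4.0000 6.0000 8.0000] v=[0.0000 0.0000 -1.0000]
Step 1: x=[2.0000 6.0000 8.5000] v=[-4.0000 0.0000 1.0000]
Step 2: x=[2.0000 4.5000 9.5000] v=[0.0000 -3.0000 2.0000]
Step 3: x=[2.5000 5.5000 8.5000] v=[1.0000 2.0000 -2.0000]
Step 4: x=[3.5000 6.5000 7.5000] v=[2.0000 2.0000 -2.0000]
Step 5: x=[4.0000 5.5000 8.5000] v=[1.0000 -2.0000 2.0000]
Step 6: x=[2.0000 6.0000 9.5000] v=[-4.0000 1.0000 2.0000]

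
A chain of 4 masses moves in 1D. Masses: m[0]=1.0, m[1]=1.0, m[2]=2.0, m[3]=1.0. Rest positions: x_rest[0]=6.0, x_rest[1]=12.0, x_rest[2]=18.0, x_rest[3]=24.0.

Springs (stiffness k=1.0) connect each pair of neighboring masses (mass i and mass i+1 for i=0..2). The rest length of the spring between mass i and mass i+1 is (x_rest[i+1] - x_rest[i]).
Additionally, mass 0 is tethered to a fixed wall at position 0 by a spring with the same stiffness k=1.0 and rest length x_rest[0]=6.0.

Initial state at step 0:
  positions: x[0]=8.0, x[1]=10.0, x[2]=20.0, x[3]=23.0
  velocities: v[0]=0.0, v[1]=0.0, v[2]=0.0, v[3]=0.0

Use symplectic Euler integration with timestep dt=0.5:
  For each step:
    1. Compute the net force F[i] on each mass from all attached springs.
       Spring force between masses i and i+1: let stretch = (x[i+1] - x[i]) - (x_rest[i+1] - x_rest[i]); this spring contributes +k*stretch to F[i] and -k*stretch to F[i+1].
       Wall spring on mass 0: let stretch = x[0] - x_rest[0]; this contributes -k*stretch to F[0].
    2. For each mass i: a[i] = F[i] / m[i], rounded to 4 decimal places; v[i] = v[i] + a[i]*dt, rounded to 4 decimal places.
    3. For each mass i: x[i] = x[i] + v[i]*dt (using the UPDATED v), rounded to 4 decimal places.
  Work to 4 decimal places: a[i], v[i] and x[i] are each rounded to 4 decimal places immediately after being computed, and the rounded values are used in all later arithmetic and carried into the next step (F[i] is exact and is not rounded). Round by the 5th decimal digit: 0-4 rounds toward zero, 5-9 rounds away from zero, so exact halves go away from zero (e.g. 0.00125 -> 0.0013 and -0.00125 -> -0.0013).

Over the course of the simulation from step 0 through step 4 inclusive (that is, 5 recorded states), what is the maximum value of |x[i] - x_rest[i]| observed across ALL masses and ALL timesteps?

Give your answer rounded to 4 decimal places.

Answer: 3.2813

Derivation:
Step 0: x=[8.0000 10.0000 20.0000 23.0000] v=[0.0000 0.0000 0.0000 0.0000]
Step 1: x=[6.5000 12.0000 19.1250 23.7500] v=[-3.0000 4.0000 -1.7500 1.5000]
Step 2: x=[4.7500 14.4063 17.9375 24.8438] v=[-3.5000 4.8125 -2.3750 2.1875]
Step 3: x=[4.2266 15.2813 17.1719 25.7110] v=[-1.0469 1.7500 -1.5312 1.7344]
Step 4: x=[5.4102 13.8653 17.2374 25.9435] v=[2.3672 -2.8321 0.1310 0.4649]
Max displacement = 3.2813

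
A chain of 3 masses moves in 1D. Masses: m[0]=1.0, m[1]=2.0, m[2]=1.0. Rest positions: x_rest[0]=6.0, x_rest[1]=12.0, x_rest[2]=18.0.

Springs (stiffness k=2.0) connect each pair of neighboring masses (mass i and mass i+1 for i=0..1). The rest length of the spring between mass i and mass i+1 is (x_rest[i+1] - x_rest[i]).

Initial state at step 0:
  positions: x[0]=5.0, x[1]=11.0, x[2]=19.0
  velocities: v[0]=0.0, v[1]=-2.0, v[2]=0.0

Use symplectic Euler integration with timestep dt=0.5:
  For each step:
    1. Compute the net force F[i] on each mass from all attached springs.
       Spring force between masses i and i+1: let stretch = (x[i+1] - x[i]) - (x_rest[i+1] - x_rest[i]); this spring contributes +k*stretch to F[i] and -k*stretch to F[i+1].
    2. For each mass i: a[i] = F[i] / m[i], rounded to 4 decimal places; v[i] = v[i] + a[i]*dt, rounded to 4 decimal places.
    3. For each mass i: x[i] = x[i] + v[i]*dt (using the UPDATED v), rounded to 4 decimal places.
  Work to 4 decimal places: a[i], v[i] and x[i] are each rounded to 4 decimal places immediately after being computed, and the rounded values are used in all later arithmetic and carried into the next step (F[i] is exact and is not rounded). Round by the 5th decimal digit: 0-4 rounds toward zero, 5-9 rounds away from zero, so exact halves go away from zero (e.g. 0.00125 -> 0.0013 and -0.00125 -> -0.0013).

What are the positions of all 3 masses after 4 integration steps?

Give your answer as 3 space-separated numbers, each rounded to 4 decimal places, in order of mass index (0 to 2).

Step 0: x=[5.0000 11.0000 19.0000] v=[0.0000 -2.0000 0.0000]
Step 1: x=[5.0000 10.5000 18.0000] v=[0.0000 -1.0000 -2.0000]
Step 2: x=[4.7500 10.5000 16.2500] v=[-0.5000 0.0000 -3.5000]
Step 3: x=[4.3750 10.5000 14.6250] v=[-0.7500 0.0000 -3.2500]
Step 4: x=[4.0625 10.0000 13.9375] v=[-0.6250 -1.0000 -1.3750]

Answer: 4.0625 10.0000 13.9375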